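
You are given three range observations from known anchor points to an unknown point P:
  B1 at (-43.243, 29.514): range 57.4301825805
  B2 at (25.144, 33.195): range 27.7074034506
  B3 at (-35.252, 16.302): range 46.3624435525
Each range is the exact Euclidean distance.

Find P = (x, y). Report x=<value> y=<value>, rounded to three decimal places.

x=10.623 y=9.597

eq1: (x + 43.243)² + (y − 29.514)² = 57.4301825805²
eq2: (x − 25.144)² + (y − 33.195)² = 27.7074034506²
eq3: (x + 35.252)² + (y − 16.302)² = 46.3624435525²
eq3−eq1, eq3−eq2 (x²,y² cancel):
  -15.982·x + 26.424·y = 83.824838
  120.792·x + 33.786·y = 1607.446019
det = -15.982·33.786 − 26.424·120.792 = -3731.775660
x = (83.824838·33.786 − 26.424·1607.446019) / -3731.775660 = 10.623106
y = (-15.982·1607.446019 − 83.824838·120.792) / -3731.775660 = 9.597461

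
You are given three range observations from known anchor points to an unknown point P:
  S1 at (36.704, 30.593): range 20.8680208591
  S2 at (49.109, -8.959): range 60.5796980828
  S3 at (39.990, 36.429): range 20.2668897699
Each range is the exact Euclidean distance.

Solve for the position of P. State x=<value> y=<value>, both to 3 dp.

eq1: (x − 36.704)² + (y − 30.593)² = 20.8680208591²
eq2: (x − 49.109)² + (y + 8.959)² = 60.5796980828²
eq3: (x − 39.990)² + (y − 36.429)² = 20.2668897699²
eq3−eq1, eq3−eq2 (x²,y² cancel):
  -6.572·x − 11.672·y = -667.884350
  18.238·x − 90.776·y = -3693.467578
det = -6.572·-90.776 − -11.672·18.238 = 809.453808
x = (-667.884350·-90.776 − -11.672·-3693.467578) / 809.453808 = 21.641403
y = (-6.572·-3693.467578 − -667.884350·18.238) / 809.453808 = 45.035731

x=21.641 y=45.036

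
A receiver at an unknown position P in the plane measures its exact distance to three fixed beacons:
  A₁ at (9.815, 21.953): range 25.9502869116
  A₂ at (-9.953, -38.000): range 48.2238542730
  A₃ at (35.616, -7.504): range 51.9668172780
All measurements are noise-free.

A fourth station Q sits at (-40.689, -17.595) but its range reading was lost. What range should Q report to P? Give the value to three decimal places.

eq1: (x − 9.815)² + (y − 21.953)² = 25.9502869116²
eq2: (x + 9.953)² + (y + 38.000)² = 48.2238542730²
eq3: (x − 35.616)² + (y + 7.504)² = 51.9668172780²
eq3−eq1, eq3−eq2 (x²,y² cancel):
  -51.602·x + 58.914·y = 1280.591669
  -91.138·x − 60.992·y = 593.262714
det = -51.602·-60.992 − 58.914·-91.138 = 8516.613316
x = (1280.591669·-60.992 − 58.914·593.262714) / 8516.613316 = -13.274916
y = (-51.602·593.262714 − 1280.591669·-91.138) / 8516.613316 = 10.109303
|P − Q| = √((-13.274916 − -40.689)² + (10.109303 − -17.595)²) = 38.975125

38.975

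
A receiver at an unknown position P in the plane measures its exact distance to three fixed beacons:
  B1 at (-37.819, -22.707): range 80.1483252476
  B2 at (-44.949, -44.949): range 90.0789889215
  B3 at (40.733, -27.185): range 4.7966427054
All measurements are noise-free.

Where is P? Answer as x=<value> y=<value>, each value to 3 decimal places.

x=42.329 y=-22.662

eq1: (x + 37.819)² + (y + 22.707)² = 80.1483252476²
eq2: (x + 44.949)² + (y + 44.949)² = 90.0789889215²
eq3: (x − 40.733)² + (y + 27.185)² = 4.7966427054²
eq1−eq2, eq1−eq3 (x²,y² cancel):
  -14.260·x − 44.484·y = 404.470387
  157.104·x − 8.956·y = 6853.063163
det = -14.260·-8.956 − -44.484·157.104 = 7116.326896
x = (404.470387·-8.956 − -44.484·6853.063163) / 7116.326896 = 42.329312
y = (-14.260·6853.063163 − 404.470387·157.104) / 7116.326896 = -22.661775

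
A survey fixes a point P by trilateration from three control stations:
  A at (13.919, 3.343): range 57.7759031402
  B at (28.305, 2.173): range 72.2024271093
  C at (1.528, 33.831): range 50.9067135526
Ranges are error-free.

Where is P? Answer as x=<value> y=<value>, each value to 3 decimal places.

x=-43.469 y=10.025

eq1: (x − 13.919)² + (y − 3.343)² = 57.7759031402²
eq2: (x − 28.305)² + (y − 2.173)² = 72.2024271093²
eq3: (x − 1.528)² + (y − 33.831)² = 50.9067135526²
eq3−eq1, eq3−eq2 (x²,y² cancel):
  24.782·x − 60.976·y = -1688.518634
  53.554·x − 63.316·y = -2962.673387
det = 24.782·-63.316 − -60.976·53.554 = 1696.411592
x = (-1688.518634·-63.316 − -60.976·-2962.673387) / 1696.411592 = -43.469242
y = (24.782·-2962.673387 − -1688.518634·53.554) / 1696.411592 = 10.024663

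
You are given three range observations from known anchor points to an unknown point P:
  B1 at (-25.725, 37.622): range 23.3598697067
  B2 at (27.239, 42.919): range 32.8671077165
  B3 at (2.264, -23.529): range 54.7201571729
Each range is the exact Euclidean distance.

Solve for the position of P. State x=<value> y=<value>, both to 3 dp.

eq1: (x + 25.725)² + (y − 37.622)² = 23.3598697067²
eq2: (x − 27.239)² + (y − 42.919)² = 32.8671077165²
eq3: (x − 2.264)² + (y + 23.529)² = 54.7201571729²
eq1−eq2, eq1−eq3 (x²,y² cancel):
  105.928·x + 10.594·y = -27.750084
  55.978·x − 122.302·y = -3967.063060
det = 105.928·-122.302 − 10.594·55.978 = -13548.237188
x = (-27.750084·-122.302 − 10.594·-3967.063060) / -13548.237188 = -3.352536
y = (105.928·-3967.063060 − -27.750084·55.978) / -13548.237188 = 30.902150

x=-3.353 y=30.902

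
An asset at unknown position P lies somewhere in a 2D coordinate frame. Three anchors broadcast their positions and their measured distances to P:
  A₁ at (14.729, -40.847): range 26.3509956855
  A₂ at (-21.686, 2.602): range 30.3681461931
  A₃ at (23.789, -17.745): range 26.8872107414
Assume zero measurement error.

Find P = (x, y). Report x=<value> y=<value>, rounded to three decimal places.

x=-2.871 y=-21.235

eq1: (x − 14.729)² + (y + 40.847)² = 26.3509956855²
eq2: (x + 21.686)² + (y − 2.602)² = 30.3681461931²
eq3: (x − 23.789)² + (y + 17.745)² = 26.8872107414²
eq3−eq1, eq3−eq2 (x²,y² cancel):
  -18.120·x − 46.204·y = 1033.166432
  -90.950·x + 40.694·y = -603.050748
det = -18.120·40.694 − -46.204·-90.950 = -4939.629080
x = (1033.166432·40.694 − -46.204·-603.050748) / -4939.629080 = -2.870725
y = (-18.120·-603.050748 − 1033.166432·-90.950) / -4939.629080 = -21.235150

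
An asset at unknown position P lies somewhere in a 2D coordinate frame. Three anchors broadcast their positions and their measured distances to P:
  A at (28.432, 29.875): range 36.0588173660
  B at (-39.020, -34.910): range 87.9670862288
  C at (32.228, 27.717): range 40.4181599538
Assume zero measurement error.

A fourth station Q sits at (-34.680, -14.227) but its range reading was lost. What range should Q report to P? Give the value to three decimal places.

67.404

eq1: (x − 28.432)² + (y − 29.875)² = 36.0588173660²
eq2: (x + 39.020)² + (y + 34.910)² = 87.9670862288²
eq3: (x − 32.228)² + (y − 27.717)² = 40.4181599538²
eq3−eq2, eq3−eq1 (x²,y² cancel):
  -142.496·x − 125.254·y = -5170.188179
  -7.592·x + 4.316·y = 227.407520
det = -142.496·4.316 − -125.254·-7.592 = -1565.941104
x = (-5170.188179·4.316 − -125.254·227.407520) / -1565.941104 = -3.939592
y = (-142.496·227.407520 − -5170.188179·-7.592) / -1565.941104 = 45.759531
|P − Q| = √((-3.939592 − -34.680)² + (45.759531 − -14.227)²) = 67.404426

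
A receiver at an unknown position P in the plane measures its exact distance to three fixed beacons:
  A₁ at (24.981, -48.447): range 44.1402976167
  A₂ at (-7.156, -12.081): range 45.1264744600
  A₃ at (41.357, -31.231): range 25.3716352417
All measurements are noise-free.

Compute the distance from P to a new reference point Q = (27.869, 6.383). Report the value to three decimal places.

15.848

eq1: (x − 24.981)² + (y + 48.447)² = 44.1402976167²
eq2: (x + 7.156)² + (y + 12.081)² = 45.1264744600²
eq3: (x − 41.357)² + (y + 31.231)² = 25.3716352417²
eq3−eq2, eq3−eq1 (x²,y² cancel):
  -97.026·x + 38.300·y = -3881.296735
  -32.752·x − 34.432·y = -1019.260639
det = -97.026·-34.432 − 38.300·-32.752 = 4595.200832
x = (-3881.296735·-34.432 − 38.300·-1019.260639) / 4595.200832 = 37.578008
y = (-97.026·-1019.260639 − -3881.296735·-32.752) / 4595.200832 = -6.142375
|P − Q| = √((37.578008 − 27.869)² + (-6.142375 − 6.383)²) = 15.847708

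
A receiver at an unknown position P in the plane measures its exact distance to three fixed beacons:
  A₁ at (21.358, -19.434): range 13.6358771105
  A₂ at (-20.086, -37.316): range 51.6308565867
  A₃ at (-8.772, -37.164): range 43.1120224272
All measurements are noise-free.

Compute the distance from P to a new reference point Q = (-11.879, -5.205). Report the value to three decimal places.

eq1: (x − 21.358)² + (y + 19.434)² = 13.6358771105²
eq2: (x + 20.086)² + (y + 37.316)² = 51.6308565867²
eq3: (x + 8.772)² + (y + 37.164)² = 43.1120224272²
eq3−eq2, eq3−eq1 (x²,y² cancel):
  -22.628·x − 0.304·y = -469.278502
  60.260·x + 35.460·y = 1048.442973
det = -22.628·35.460 − -0.304·60.260 = -784.069840
x = (-469.278502·35.460 − -0.304·1048.442973) / -784.069840 = 20.816882
y = (-22.628·1048.442973 − -469.278502·60.260) / -784.069840 = -5.808864
|P − Q| = √((20.816882 − -11.879)² + (-5.808864 − -5.205)²) = 32.701458

32.701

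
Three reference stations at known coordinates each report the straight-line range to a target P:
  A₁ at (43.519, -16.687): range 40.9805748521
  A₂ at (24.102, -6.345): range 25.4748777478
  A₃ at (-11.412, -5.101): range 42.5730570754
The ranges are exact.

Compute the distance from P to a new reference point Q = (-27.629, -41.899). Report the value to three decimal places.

eq1: (x − 43.519)² + (y + 16.687)² = 40.9805748521²
eq2: (x − 24.102)² + (y + 6.345)² = 25.4748777478²
eq3: (x + 11.412)² + (y + 5.101)² = 42.5730570754²
eq2−eq3, eq2−eq1 (x²,y² cancel):
  -71.028·x + 2.488·y = -1628.407276
  38.834·x − 20.684·y = 520.755782
det = -71.028·-20.684 − 2.488·38.834 = 1372.524160
x = (-1628.407276·-20.684 − 2.488·520.755782) / 1372.524160 = 23.596186
y = (-71.028·520.755782 − -1628.407276·38.834) / 1372.524160 = 19.124856
|P − Q| = √((23.596186 − -27.629)² + (19.124856 − -41.899)²) = 79.673902

79.674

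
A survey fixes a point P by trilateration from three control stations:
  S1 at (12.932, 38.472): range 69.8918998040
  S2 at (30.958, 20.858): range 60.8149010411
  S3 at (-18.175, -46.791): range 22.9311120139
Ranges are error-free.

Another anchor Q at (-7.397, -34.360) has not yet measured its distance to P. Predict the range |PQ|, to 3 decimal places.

6.480

eq1: (x − 12.932)² + (y − 38.472)² = 69.8918998040²
eq2: (x − 30.958)² + (y − 20.858)² = 60.8149010411²
eq3: (x + 18.175)² + (y + 46.791)² = 22.9311120139²
eq2−eq1, eq2−eq3 (x²,y² cancel):
  -36.052·x + 35.228·y = -932.547990
  -98.266·x − 135.298·y = 4298.890668
det = -36.052·-135.298 − 35.228·-98.266 = 8339.478144
x = (-932.547990·-135.298 − 35.228·4298.890668) / 8339.478144 = -3.030099
y = (-36.052·4298.890668 − -932.547990·-98.266) / 8339.478144 = -29.572758
|P − Q| = √((-3.030099 − -7.397)² + (-29.572758 − -34.360)²) = 6.479777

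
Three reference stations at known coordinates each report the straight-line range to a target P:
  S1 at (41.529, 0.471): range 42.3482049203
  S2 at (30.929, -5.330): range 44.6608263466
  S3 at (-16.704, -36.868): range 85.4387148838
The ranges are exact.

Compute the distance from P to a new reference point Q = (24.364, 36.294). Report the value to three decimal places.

eq1: (x − 41.529)² + (y − 0.471)² = 42.3482049203²
eq2: (x − 30.929)² + (y + 5.330)² = 44.6608263466²
eq3: (x + 16.704)² + (y + 36.868)² = 85.4387148838²
eq1−eq3, eq1−eq2 (x²,y² cancel):
  -116.466·x − 74.678·y = -5593.010183
  -21.200·x − 11.602·y = -941.086691
det = -116.466·-11.602 − -74.678·-21.200 = -231.935068
x = (-5593.010183·-11.602 − -74.678·-941.086691) / -231.935068 = 23.232225
y = (-116.466·-941.086691 − -5593.010183·-21.200) / -231.935068 = 38.662602
|P − Q| = √((23.232225 − 24.364)² + (38.662602 − 36.294)²) = 2.625108

2.625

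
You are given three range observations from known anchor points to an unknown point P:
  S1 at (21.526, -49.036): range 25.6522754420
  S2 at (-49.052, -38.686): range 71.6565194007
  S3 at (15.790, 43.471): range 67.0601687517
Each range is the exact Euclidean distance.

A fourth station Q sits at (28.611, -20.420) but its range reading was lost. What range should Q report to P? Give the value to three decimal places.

8.214

eq1: (x − 21.526)² + (y + 49.036)² = 25.6522754420²
eq2: (x + 49.052)² + (y + 38.686)² = 71.6565194007²
eq3: (x − 15.790)² + (y − 43.471)² = 67.0601687517²
eq1−eq3, eq1−eq2 (x²,y² cancel):
  -11.472·x + 185.014·y = -4567.873029
  -141.156·x + 20.700·y = -3441.810209
det = -11.472·20.700 − 185.014·-141.156 = 25878.365784
x = (-4567.873029·20.700 − 185.014·-3441.810209) / 25878.365784 = 20.952950
y = (-11.472·-3441.810209 − -4567.873029·-141.156) / 25878.365784 = -23.390126
|P − Q| = √((20.952950 − 28.611)² + (-23.390126 − -20.420)²) = 8.213853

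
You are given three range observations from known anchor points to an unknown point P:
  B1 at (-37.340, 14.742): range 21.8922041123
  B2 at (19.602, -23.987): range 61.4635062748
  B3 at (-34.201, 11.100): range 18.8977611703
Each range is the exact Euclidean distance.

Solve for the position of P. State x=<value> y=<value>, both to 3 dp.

eq1: (x + 37.340)² + (y − 14.742)² = 21.8922041123²
eq2: (x − 19.602)² + (y + 23.987)² = 61.4635062748²
eq3: (x + 34.201)² + (y − 11.100)² = 18.8977611703²
eq2−eq1, eq2−eq3 (x²,y² cancel):
  -113.884·x + 77.458·y = 3950.481594
  -107.606·x + 70.174·y = 3753.941054
det = -113.884·70.174 − 77.458·-107.606 = 343.249732
x = (3950.481594·70.174 − 77.458·3753.941054) / 343.249732 = -39.480499
y = (-113.884·3753.941054 − 3950.481594·-107.606) / 343.249732 = -7.045310

x=-39.480 y=-7.045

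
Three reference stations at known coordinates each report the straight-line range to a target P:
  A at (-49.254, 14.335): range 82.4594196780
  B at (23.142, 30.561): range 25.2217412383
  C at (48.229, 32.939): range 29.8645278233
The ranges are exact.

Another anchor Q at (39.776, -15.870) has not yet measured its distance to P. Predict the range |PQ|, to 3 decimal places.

24.173

eq1: (x + 49.254)² + (y − 14.335)² = 82.4594196780²
eq2: (x − 23.142)² + (y − 30.561)² = 25.2217412383²
eq3: (x − 48.229)² + (y − 32.939)² = 29.8645278233²
eq2−eq1, eq2−eq3 (x²,y² cancel):
  -144.792·x − 32.452·y = -5001.497807
  50.174·x + 4.756·y = 1685.733486
det = -144.792·4.756 − -32.452·50.174 = 939.615896
x = (-5001.497807·4.756 − -32.452·1685.733486) / 939.615896 = 32.905254
y = (-144.792·1685.733486 − -5001.497807·50.174) / 939.615896 = 7.305568
|P − Q| = √((32.905254 − 39.776)² + (7.305568 − -15.870)²) = 24.172590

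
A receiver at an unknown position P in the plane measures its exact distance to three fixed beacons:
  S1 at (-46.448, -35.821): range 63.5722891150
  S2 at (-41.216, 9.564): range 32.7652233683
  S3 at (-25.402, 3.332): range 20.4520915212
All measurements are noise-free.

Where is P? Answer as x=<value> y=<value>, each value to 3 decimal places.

x=-9.003 y=15.553

eq1: (x + 46.448)² + (y + 35.821)² = 63.5722891150²
eq2: (x + 41.216)² + (y − 9.564)² = 32.7652233683²
eq3: (x + 25.402)² + (y − 3.332)² = 20.4520915212²
eq2−eq3, eq2−eq1 (x²,y² cancel):
  31.628·x − 12.464·y = -478.593109
  -10.464·x − 90.770·y = -1317.544088
det = 31.628·-90.770 − -12.464·-10.464 = -3001.296856
x = (-478.593109·-90.770 − -12.464·-1317.544088) / -3001.296856 = -9.002784
y = (31.628·-1317.544088 − -478.593109·-10.464) / -3001.296856 = 15.553038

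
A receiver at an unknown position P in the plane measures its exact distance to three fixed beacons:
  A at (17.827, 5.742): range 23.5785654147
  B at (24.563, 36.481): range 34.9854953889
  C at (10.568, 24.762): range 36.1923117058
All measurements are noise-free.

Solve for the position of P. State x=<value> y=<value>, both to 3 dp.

x=41.405 y=5.816

eq1: (x − 17.827)² + (y − 5.742)² = 23.5785654147²
eq2: (x − 24.563)² + (y − 36.481)² = 34.9854953889²
eq3: (x − 10.568)² + (y − 24.762)² = 36.1923117058²
eq2−eq3, eq2−eq1 (x²,y² cancel):
  -27.990·x − 23.438·y = -1295.263601
  -13.472·x − 61.478·y = -915.395696
det = -27.990·-61.478 − -23.438·-13.472 = 1405.012484
x = (-1295.263601·-61.478 − -23.438·-915.395696) / 1405.012484 = 41.405448
y = (-27.990·-915.395696 − -1295.263601·-13.472) / 1405.012484 = 5.816414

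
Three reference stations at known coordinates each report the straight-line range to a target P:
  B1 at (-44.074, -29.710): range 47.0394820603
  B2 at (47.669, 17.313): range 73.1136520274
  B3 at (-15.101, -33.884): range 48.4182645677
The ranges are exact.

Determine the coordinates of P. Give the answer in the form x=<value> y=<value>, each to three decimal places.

eq1: (x + 44.074)² + (y + 29.710)² = 47.0394820603²
eq2: (x − 47.669)² + (y − 17.313)² = 73.1136520274²
eq3: (x + 15.101)² + (y + 33.884)² = 48.4182645677²
eq1−eq2, eq1−eq3 (x²,y² cancel):
  183.486·x + 94.046·y = -3386.021286
  57.946·x − 8.348·y = -1580.651390
det = 183.486·-8.348 − 94.046·57.946 = -6981.330644
x = (-3386.021286·-8.348 − 94.046·-1580.651390) / -6981.330644 = -25.341938
y = (183.486·-1580.651390 − -3386.021286·57.946) / -6981.330644 = 13.438844

x=-25.342 y=13.439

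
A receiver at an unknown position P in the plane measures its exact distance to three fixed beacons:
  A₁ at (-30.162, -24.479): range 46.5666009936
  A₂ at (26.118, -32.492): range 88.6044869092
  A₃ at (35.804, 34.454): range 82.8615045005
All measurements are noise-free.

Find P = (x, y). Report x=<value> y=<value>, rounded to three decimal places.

x=-45.683 y=19.425

eq1: (x + 30.162)² + (y + 24.479)² = 46.5666009936²
eq2: (x − 26.118)² + (y + 32.492)² = 88.6044869092²
eq3: (x − 35.804)² + (y − 34.454)² = 82.8615045005²
eq3−eq2, eq3−eq1 (x²,y² cancel):
  -19.372·x − 133.892·y = -1715.850716
  -131.932·x − 117.866·y = 3737.543753
det = -19.372·-117.866 − -133.892·-131.932 = -15381.339192
x = (-1715.850716·-117.866 − -133.892·3737.543753) / -15381.339192 = -45.683127
y = (-19.372·3737.543753 − -1715.850716·-131.932) / -15381.339192 = 19.424792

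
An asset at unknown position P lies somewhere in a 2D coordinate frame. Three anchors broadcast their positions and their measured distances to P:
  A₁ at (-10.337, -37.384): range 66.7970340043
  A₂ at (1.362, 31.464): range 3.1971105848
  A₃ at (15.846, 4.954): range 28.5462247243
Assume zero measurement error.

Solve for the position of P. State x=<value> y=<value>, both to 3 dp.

eq1: (x + 10.337)² + (y + 37.384)² = 66.7970340043²
eq2: (x − 1.362)² + (y − 31.464)² = 3.1971105848²
eq3: (x − 15.846)² + (y − 4.954)² = 28.5462247243²
eq1−eq2, eq1−eq3 (x²,y² cancel):
  23.398·x + 137.696·y = 3939.043551
  52.366·x + 84.676·y = 2418.177613
det = 23.398·84.676 − 137.696·52.366 = -5229.339688
x = (3939.043551·84.676 − 137.696·2418.177613) / -5229.339688 = -0.108822
y = (23.398·2418.177613 − 3939.043551·52.366) / -5229.339688 = 28.625303

x=-0.109 y=28.625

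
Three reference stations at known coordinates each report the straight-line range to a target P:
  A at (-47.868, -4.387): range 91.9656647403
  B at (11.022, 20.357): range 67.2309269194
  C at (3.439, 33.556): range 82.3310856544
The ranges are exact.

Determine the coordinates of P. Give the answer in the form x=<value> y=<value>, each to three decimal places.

eq1: (x + 47.868)² + (y + 4.387)² = 91.9656647403²
eq2: (x − 11.022)² + (y − 20.357)² = 67.2309269194²
eq3: (x − 3.439)² + (y − 33.556)² = 82.3310856544²
eq1−eq3, eq1−eq2 (x²,y² cancel):
  102.614·x + 75.886·y = 506.516490
  117.780·x + 49.488·y = 2162.986697
det = 102.614·49.488 − 75.886·117.780 = -3859.691448
x = (506.516490·49.488 − 75.886·2162.986697) / -3859.691448 = 36.032393
y = (102.614·2162.986697 − 506.516490·117.780) / -3859.691448 = -42.048751

x=36.032 y=-42.049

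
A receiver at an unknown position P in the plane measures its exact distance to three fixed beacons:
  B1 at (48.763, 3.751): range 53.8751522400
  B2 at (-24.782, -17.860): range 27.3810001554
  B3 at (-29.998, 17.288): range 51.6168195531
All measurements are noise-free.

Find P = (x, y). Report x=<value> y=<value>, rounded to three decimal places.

x=2.084 y=-23.148

eq1: (x − 48.763)² + (y − 3.751)² = 53.8751522400²
eq2: (x + 24.782)² + (y + 17.860)² = 27.3810001554²
eq3: (x + 29.998)² + (y − 17.288)² = 51.6168195531²
eq1−eq3, eq1−eq2 (x²,y² cancel):
  -157.522·x + 27.074·y = -954.909254
  -147.090·x − 43.222·y = 694.039813
det = -157.522·-43.222 − 27.074·-147.090 = 10790.730544
x = (-954.909254·-43.222 − 27.074·694.039813) / 10790.730544 = 2.083515
y = (-157.522·694.039813 − -954.909254·-147.090) / 10790.730544 = -23.148029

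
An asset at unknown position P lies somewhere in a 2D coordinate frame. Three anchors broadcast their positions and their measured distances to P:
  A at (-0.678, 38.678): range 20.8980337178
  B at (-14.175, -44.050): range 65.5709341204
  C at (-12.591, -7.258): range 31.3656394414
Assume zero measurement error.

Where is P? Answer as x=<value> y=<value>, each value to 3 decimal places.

x=5.149 y=18.609

eq1: (x + 0.678)² + (y − 38.678)² = 20.8980337178²
eq2: (x + 14.175)² + (y + 44.050)² = 65.5709341204²
eq3: (x + 12.591)² + (y + 7.258)² = 31.3656394414²
eq2−eq1, eq2−eq3 (x²,y² cancel):
  26.994·x + 165.456·y = 3217.933831
  3.168·x + 73.584·y = 1385.622784
det = 26.994·73.584 − 165.456·3.168 = 1462.161888
x = (3217.933831·73.584 − 165.456·1385.622784) / 1462.161888 = 5.149115
y = (26.994·1385.622784 − 3217.933831·3.168) / 1462.161888 = 18.608806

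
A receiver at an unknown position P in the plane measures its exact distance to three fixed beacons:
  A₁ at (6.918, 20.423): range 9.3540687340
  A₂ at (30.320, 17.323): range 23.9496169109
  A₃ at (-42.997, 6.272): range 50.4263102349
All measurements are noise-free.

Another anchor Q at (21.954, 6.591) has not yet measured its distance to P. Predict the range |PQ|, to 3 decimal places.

eq1: (x − 6.918)² + (y − 20.423)² = 9.3540687340²
eq2: (x − 30.320)² + (y − 17.323)² = 23.9496169109²
eq3: (x + 42.997)² + (y − 6.272)² = 50.4263102349²
eq1−eq2, eq1−eq3 (x²,y² cancel):
  46.804·x − 6.200·y = 268.345528
  -99.830·x − 28.302·y = -1032.191822
det = 46.804·-28.302 − -6.200·-99.830 = -1943.592808
x = (268.345528·-28.302 − -6.200·-1032.191822) / -1943.592808 = 7.200224
y = (46.804·-1032.191822 − 268.345528·-99.830) / -1943.592808 = 11.073190
|P − Q| = √((7.200224 − 21.954)² + (11.073190 − 6.591)²) = 15.419595

15.420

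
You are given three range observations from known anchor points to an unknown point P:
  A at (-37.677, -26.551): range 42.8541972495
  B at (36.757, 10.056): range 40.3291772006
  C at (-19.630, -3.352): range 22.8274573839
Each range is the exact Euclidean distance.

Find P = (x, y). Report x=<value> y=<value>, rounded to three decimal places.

x=2.053 y=-10.489

eq1: (x + 37.677)² + (y + 26.551)² = 42.8541972495²
eq2: (x − 36.757)² + (y − 10.056)² = 40.3291772006²
eq3: (x + 19.630)² + (y + 3.352)² = 22.8274573839²
eq1−eq2, eq1−eq3 (x²,y² cancel):
  148.868·x + 73.214·y = -462.272057
  36.094·x + 46.398·y = -412.549715
det = 148.868·46.398 − 73.214·36.094 = 4264.591348
x = (-462.272057·46.398 − 73.214·-412.549715) / 4264.591348 = 2.053166
y = (148.868·-412.549715 − -462.272057·36.094) / 4264.591348 = -10.488743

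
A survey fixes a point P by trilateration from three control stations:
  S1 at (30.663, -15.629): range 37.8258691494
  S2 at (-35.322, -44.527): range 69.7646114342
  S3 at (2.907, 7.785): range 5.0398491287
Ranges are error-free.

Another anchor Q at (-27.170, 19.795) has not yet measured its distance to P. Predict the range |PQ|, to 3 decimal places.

33.179

eq1: (x − 30.663)² + (y + 15.629)² = 37.8258691494²
eq2: (x + 35.322)² + (y + 44.527)² = 69.7646114342²
eq3: (x − 2.907)² + (y − 7.785)² = 5.0398491287²
eq1−eq3, eq1−eq2 (x²,y² cancel):
  -55.512·x + 46.828·y = 289.967962
  -131.970·x − 57.796·y = -1390.492429
det = -55.512·-57.796 − 46.828·-131.970 = 9388.262712
x = (289.967962·-57.796 − 46.828·-1390.492429) / 9388.262712 = 5.150579
y = (-55.512·-1390.492429 − 289.967962·-131.970) / 9388.262712 = 12.297918
|P − Q| = √((5.150579 − -27.170)² + (12.297918 − 19.795)²) = 33.178699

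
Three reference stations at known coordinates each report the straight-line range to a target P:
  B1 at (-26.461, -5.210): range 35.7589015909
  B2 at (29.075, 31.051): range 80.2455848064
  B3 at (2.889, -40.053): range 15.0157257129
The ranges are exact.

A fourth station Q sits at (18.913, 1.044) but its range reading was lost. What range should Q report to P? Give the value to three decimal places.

eq1: (x + 26.461)² + (y + 5.210)² = 35.7589015909²
eq2: (x − 29.075)² + (y − 31.051)² = 80.2455848064²
eq3: (x − 2.889)² + (y + 40.053)² = 15.0157257129²
eq2−eq1, eq2−eq3 (x²,y² cancel):
  -111.072·x − 72.522·y = 4078.463233
  -52.372·x − 142.208·y = 6016.950766
det = -111.072·-142.208 − -72.522·-52.372 = 11997.204792
x = (4078.463233·-142.208 − -72.522·6016.950766) / 11997.204792 = -11.971855
y = (-111.072·6016.950766 − 4078.463233·-52.372) / 11997.204792 = -37.901952
|P − Q| = √((-11.971855 − 18.913)² + (-37.901952 − 1.044)²) = 49.705749

49.706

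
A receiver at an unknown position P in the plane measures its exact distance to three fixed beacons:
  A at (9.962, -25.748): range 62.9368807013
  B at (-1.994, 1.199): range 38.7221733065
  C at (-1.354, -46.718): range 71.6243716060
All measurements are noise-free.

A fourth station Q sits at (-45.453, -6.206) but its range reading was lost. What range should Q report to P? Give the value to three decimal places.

eq1: (x − 9.962)² + (y + 25.748)² = 62.9368807013²
eq2: (x + 1.994)² + (y − 1.199)² = 38.7221733065²
eq3: (x + 1.354)² + (y + 46.718)² = 71.6243716060²
eq2−eq1, eq2−eq3 (x²,y² cancel):
  23.912·x − 53.894·y = -1704.856936
  1.280·x − 95.834·y = -1451.652699
det = 23.912·-95.834 − -53.894·1.280 = -2222.598288
x = (-1704.856936·-95.834 − -53.894·-1451.652699) / -2222.598288 = -38.310067
y = (23.912·-1451.652699 − -1704.856936·1.280) / -2222.598288 = 14.635889
|P − Q| = √((-38.310067 − -45.453)² + (14.635889 − -6.206)²) = 22.031928

22.032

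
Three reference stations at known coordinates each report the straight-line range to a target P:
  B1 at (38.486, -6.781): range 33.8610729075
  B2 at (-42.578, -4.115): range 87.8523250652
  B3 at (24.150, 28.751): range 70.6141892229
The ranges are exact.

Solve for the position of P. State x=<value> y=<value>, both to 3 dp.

x=37.330 y=-40.622

eq1: (x − 38.486)² + (y + 6.781)² = 33.8610729075²
eq2: (x + 42.578)² + (y + 4.115)² = 87.8523250652²
eq3: (x − 24.150)² + (y − 28.751)² = 70.6141892229²
eq1−eq2, eq1−eq3 (x²,y² cancel):
  -162.128·x + 5.332·y = -6268.793609
  -28.672·x + 71.064·y = -3957.103117
det = -162.128·71.064 − 5.332·-28.672 = -11368.585088
x = (-6268.793609·71.064 − 5.332·-3957.103117) / -11368.585088 = 37.329736
y = (-162.128·-3957.103117 − -6268.793609·-28.672) / -11368.585088 = -40.622325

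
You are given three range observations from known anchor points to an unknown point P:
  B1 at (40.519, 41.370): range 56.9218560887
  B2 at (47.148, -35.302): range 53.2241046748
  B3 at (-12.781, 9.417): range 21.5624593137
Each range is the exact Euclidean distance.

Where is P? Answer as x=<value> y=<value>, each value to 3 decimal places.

x=4.853 y=-2.992

eq1: (x − 40.519)² + (y − 41.370)² = 56.9218560887²
eq2: (x − 47.148)² + (y + 35.302)² = 53.2241046748²
eq3: (x + 12.781)² + (y − 9.417)² = 21.5624593137²
eq2−eq1, eq2−eq3 (x²,y² cancel):
  -13.258·x + 153.344·y = -523.191229
  -119.858·x + 89.438·y = -849.265591
det = -13.258·89.438 − 153.344·-119.858 = 17193.736148
x = (-523.191229·89.438 − 153.344·-849.265591) / 17193.736148 = 4.852733
y = (-13.258·-849.265591 − -523.191229·-119.858) / 17193.736148 = -2.992316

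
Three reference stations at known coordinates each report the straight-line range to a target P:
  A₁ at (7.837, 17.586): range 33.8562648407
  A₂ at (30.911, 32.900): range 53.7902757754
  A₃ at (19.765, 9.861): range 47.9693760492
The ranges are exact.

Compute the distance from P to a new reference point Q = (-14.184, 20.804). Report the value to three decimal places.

14.049

eq1: (x − 7.837)² + (y − 17.586)² = 33.8562648407²
eq2: (x − 30.911)² + (y − 32.900)² = 53.7902757754²
eq3: (x − 19.765)² + (y − 9.861)² = 47.9693760492²
eq1−eq2, eq1−eq3 (x²,y² cancel):
  46.148·x + 30.628·y = -79.933143
  23.856·x − 15.450·y = -1037.605789
det = 46.148·-15.450 − 30.628·23.856 = -1443.648168
x = (-79.933143·-15.450 − 30.628·-1037.605789) / -1443.648168 = -22.868977
y = (46.148·-1037.605789 − -79.933143·23.856) / -1443.648168 = 31.847474
|P − Q| = √((-22.868977 − -14.184)² + (31.847474 − 20.804)²) = 14.049453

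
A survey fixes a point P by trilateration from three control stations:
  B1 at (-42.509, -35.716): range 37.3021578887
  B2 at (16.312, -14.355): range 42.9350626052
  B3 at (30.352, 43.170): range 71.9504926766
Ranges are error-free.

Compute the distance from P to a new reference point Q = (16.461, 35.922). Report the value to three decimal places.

eq1: (x + 42.509)² + (y + 35.716)² = 37.3021578887²
eq2: (x − 16.312)² + (y + 14.355)² = 42.9350626052²
eq3: (x − 30.352)² + (y − 43.170)² = 71.9504926766²
eq1−eq2, eq1−eq3 (x²,y² cancel):
  117.642·x + 42.722·y = -3062.468986
  145.722·x + 157.772·y = -4083.177346
det = 117.642·157.772 − 42.722·145.722 = 12335.078340
x = (-3062.468986·157.772 − 42.722·-4083.177346) / 12335.078340 = -25.028650
y = (117.642·-4083.177346 − -3062.468986·145.722) / 12335.078340 = -2.763180
|P − Q| = √((-25.028650 − 16.461)² + (-2.763180 − 35.922)²) = 56.726838

56.727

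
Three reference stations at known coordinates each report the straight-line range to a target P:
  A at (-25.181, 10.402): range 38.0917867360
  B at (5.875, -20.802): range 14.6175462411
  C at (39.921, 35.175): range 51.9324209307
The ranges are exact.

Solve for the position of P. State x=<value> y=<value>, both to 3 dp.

eq1: (x + 25.181)² + (y − 10.402)² = 38.0917867360²
eq2: (x − 5.875)² + (y + 20.802)² = 14.6175462411²
eq3: (x − 39.921)² + (y − 35.175)² = 51.9324209307²
eq1−eq2, eq1−eq3 (x²,y² cancel):
  62.112·x − 62.408·y = 962.266023
  130.204·x + 49.546·y = 842.690374
det = 62.112·49.546 − -62.408·130.204 = 11203.172384
x = (962.266023·49.546 − -62.408·842.690374) / 11203.172384 = 8.949880
y = (62.112·842.690374 − 962.266023·130.204) / 11203.172384 = -6.511522

x=8.950 y=-6.512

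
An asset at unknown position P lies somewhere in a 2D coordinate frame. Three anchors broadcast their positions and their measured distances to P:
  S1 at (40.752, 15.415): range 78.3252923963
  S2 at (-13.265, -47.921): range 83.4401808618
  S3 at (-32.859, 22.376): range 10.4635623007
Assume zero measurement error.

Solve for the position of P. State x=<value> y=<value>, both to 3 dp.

x=-35.699 y=32.447

eq1: (x − 40.752)² + (y − 15.415)² = 78.3252923963²
eq2: (x + 13.265)² + (y + 47.921)² = 83.4401808618²
eq3: (x + 32.859)² + (y − 22.376)² = 10.4635623007²
eq1−eq2, eq1−eq3 (x²,y² cancel):
  -108.034·x − 126.672·y = -253.377616
  -147.222·x + 13.922·y = 5707.416821
det = -108.034·13.922 − -126.672·-147.222 = -20152.954532
x = (-253.377616·13.922 − -126.672·5707.416821) / -20152.954532 = -35.699102
y = (-108.034·5707.416821 − -253.377616·-147.222) / -20152.954532 = 32.446748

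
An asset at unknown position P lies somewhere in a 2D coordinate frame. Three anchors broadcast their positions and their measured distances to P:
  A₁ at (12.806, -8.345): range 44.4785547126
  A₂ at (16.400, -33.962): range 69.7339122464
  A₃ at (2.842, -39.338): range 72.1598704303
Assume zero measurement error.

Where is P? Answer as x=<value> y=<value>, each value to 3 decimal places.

x=-5.059 y=32.388

eq1: (x − 12.806)² + (y + 8.345)² = 44.4785547126²
eq2: (x − 16.400)² + (y + 33.962)² = 69.7339122464²
eq3: (x − 2.842)² + (y + 39.338)² = 72.1598704303²
eq3−eq2, eq3−eq1 (x²,y² cancel):
  27.116·x + 10.752·y = 211.050619
  19.928·x + 61.986·y = 1906.782524
det = 27.116·61.986 − 10.752·19.928 = 1466.546520
x = (211.050619·61.986 − 10.752·1906.782524) / 1466.546520 = -5.059193
y = (27.116·1906.782524 − 211.050619·19.928) / 1466.546520 = 32.387993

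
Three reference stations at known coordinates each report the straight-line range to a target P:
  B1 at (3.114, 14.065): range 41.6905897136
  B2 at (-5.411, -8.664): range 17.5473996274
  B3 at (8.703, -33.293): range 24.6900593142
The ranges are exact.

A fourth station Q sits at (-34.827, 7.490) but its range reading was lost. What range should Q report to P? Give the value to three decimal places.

37.595

eq1: (x − 3.114)² + (y − 14.065)² = 41.6905897136²
eq2: (x + 5.411)² + (y + 8.664)² = 17.5473996274²
eq3: (x − 8.703)² + (y + 33.293)² = 24.6900593142²
eq3−eq1, eq3−eq2 (x²,y² cancel):
  -11.178·x + 94.716·y = -2105.151079
  -28.228·x + 49.258·y = -778.134446
det = -11.178·49.258 − 94.716·-28.228 = 2123.037324
x = (-2105.151079·49.258 − 94.716·-778.134446) / 2123.037324 = -14.127754
y = (-11.178·-778.134446 − -2105.151079·-28.228) / 2123.037324 = -23.893229
|P − Q| = √((-14.127754 − -34.827)² + (-23.893229 − 7.490)²) = 37.594758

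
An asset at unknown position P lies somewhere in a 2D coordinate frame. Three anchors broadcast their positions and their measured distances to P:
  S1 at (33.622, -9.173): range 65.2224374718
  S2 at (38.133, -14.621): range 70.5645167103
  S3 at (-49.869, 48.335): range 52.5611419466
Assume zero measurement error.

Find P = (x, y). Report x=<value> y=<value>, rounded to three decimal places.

x=-31.053 y=-0.743

eq1: (x − 33.622)² + (y + 9.173)² = 65.2224374718²
eq2: (x − 38.133)² + (y + 14.621)² = 70.5645167103²
eq3: (x + 49.869)² + (y − 48.335)² = 52.5611419466²
eq3−eq1, eq3−eq2 (x²,y² cancel):
  166.982·x − 115.016·y = -5099.899280
  176.004·x − 125.912·y = -5371.967432
det = 166.982·-125.912 − -115.016·176.004 = -781.761520
x = (-5099.899280·-125.912 − -115.016·-5371.967432) / -781.761520 = -31.053347
y = (166.982·-5371.967432 − -5099.899280·176.004) / -781.761520 = -0.742947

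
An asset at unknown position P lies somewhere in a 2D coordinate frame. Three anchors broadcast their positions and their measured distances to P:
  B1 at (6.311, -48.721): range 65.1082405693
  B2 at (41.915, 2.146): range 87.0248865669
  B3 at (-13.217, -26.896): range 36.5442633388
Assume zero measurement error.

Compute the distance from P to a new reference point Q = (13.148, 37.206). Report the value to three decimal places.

73.286

eq1: (x − 6.311)² + (y + 48.721)² = 65.1082405693²
eq2: (x − 41.915)² + (y − 2.146)² = 87.0248865669²
eq3: (x + 13.217)² + (y + 26.896)² = 36.5442633388²
eq2−eq3, eq2−eq1 (x²,y² cancel):
  -110.264·x − 58.084·y = 5374.459063
  -71.208·x − 101.734·y = 3986.339913
det = -110.264·-101.734 − -58.084·-71.208 = 7081.552304
x = (5374.459063·-101.734 − -58.084·3986.339913) / 7081.552304 = -44.513214
y = (-110.264·3986.339913 − 5374.459063·-71.208) / 7081.552304 = -8.027238
|P − Q| = √((-44.513214 − 13.148)² + (-8.027238 − 37.206)²) = 73.286161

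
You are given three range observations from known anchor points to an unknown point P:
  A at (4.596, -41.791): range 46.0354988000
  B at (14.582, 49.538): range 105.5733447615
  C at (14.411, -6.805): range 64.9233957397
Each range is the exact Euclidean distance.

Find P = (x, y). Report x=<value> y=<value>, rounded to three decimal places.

x=-41.403 y=-39.968

eq1: (x − 4.596)² + (y + 41.791)² = 46.0354988000²
eq2: (x − 14.582)² + (y − 49.538)² = 105.5733447615²
eq3: (x − 14.411)² + (y + 6.805)² = 64.9233957397²
eq1−eq2, eq1−eq3 (x²,y² cancel):
  19.972·x + 182.658·y = -8127.426703
  19.630·x + 69.972·y = -3609.406116
det = 19.972·69.972 − 182.658·19.630 = -2188.095756
x = (-8127.426703·69.972 − 182.658·-3609.406116) / -2188.095756 = -41.403399
y = (19.972·-3609.406116 − -8127.426703·19.630) / -2188.095756 = -39.968236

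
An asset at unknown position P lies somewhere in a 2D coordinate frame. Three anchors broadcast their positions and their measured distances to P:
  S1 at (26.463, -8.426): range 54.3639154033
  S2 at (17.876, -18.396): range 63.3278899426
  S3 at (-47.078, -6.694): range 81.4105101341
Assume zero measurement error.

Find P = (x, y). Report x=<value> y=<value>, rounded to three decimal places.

x=15.895 y=44.901

eq1: (x − 26.463)² + (y + 8.426)² = 54.3639154033²
eq2: (x − 17.876)² + (y + 18.396)² = 63.3278899426²
eq3: (x + 47.078)² + (y + 6.694)² = 81.4105101341²
eq2−eq3, eq2−eq1 (x²,y² cancel):
  -129.908·x + 23.404·y = -1014.065988
  17.174·x + 19.940·y = 1168.310000
det = -129.908·19.940 − 23.404·17.174 = -2992.305816
x = (-1014.065988·19.940 − 23.404·1168.310000) / -2992.305816 = 15.895301
y = (-129.908·1168.310000 − -1014.065988·17.174) / -2992.305816 = 44.900907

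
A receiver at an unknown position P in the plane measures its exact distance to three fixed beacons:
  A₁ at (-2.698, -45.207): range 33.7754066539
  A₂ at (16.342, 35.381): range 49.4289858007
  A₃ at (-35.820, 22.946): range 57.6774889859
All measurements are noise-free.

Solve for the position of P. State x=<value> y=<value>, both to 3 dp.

x=8.896 y=-13.484

eq1: (x + 2.698)² + (y + 45.207)² = 33.7754066539²
eq2: (x − 16.342)² + (y − 35.381)² = 49.4289858007²
eq3: (x + 35.820)² + (y − 22.946)² = 57.6774889859²
eq2−eq1, eq2−eq3 (x²,y² cancel):
  -38.080·x − 161.176·y = 1834.522471
  -104.324·x − 24.870·y = -592.752907
det = -38.080·-24.870 − -161.176·-104.324 = -15867.475424
x = (1834.522471·-24.870 − -161.176·-592.752907) / -15867.475424 = 8.896319
y = (-38.080·-592.752907 − 1834.522471·-104.324) / -15867.475424 = -13.483982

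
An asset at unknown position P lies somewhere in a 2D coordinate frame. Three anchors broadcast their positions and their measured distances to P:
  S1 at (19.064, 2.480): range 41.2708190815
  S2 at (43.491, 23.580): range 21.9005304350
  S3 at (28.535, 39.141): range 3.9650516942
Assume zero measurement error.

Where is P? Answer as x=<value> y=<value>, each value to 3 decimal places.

x=31.424 y=41.856

eq1: (x − 19.064)² + (y − 2.480)² = 41.2708190815²
eq2: (x − 43.491)² + (y − 23.580)² = 21.9005304350²
eq3: (x − 28.535)² + (y − 39.141)² = 3.9650516942²
eq3−eq1, eq3−eq2 (x²,y² cancel):
  -18.942·x − 73.322·y = -3664.236483
  29.912·x − 31.122·y = -362.692223
det = -18.942·-31.122 − -73.322·29.912 = 2782.720588
x = (-3664.236483·-31.122 − -73.322·-362.692223) / 2782.720588 = 31.424301
y = (-18.942·-362.692223 − -3664.236483·29.912) / 2782.720588 = 41.856433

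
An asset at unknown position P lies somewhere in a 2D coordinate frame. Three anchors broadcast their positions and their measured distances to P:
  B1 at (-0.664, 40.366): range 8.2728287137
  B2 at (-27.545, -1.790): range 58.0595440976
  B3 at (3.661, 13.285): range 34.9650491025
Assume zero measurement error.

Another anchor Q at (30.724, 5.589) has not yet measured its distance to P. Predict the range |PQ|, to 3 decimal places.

eq1: (x + 0.664)² + (y − 40.366)² = 8.2728287137²
eq2: (x + 27.545)² + (y + 1.790)² = 58.0595440976²
eq3: (x − 3.661)² + (y − 13.285)² = 34.9650491025²
eq2−eq1, eq2−eq3 (x²,y² cancel):
  53.762·x + 84.312·y = 4170.394693
  62.412·x + 30.150·y = 1576.319023
det = 53.762·30.150 − 84.312·62.412 = -3641.156244
x = (4170.394693·30.150 − 84.312·1576.319023) / -3641.156244 = 1.967839
y = (53.762·1576.319023 − 4170.394693·62.412) / -3641.156244 = 48.209030
|P − Q| = √((1.967839 − 30.724)² + (48.209030 − 5.589)²) = 51.413848

51.414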